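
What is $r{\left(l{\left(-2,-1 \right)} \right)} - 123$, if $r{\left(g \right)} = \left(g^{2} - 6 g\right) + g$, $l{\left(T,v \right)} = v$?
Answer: $-117$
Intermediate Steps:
$r{\left(g \right)} = g^{2} - 5 g$
$r{\left(l{\left(-2,-1 \right)} \right)} - 123 = - (-5 - 1) - 123 = \left(-1\right) \left(-6\right) - 123 = 6 - 123 = -117$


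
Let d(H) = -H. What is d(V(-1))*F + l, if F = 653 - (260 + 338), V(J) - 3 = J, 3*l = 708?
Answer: 126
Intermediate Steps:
l = 236 (l = (⅓)*708 = 236)
V(J) = 3 + J
F = 55 (F = 653 - 1*598 = 653 - 598 = 55)
d(V(-1))*F + l = -(3 - 1)*55 + 236 = -1*2*55 + 236 = -2*55 + 236 = -110 + 236 = 126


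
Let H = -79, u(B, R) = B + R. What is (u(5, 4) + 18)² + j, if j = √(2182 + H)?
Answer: 729 + √2103 ≈ 774.86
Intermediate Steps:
j = √2103 (j = √(2182 - 79) = √2103 ≈ 45.858)
(u(5, 4) + 18)² + j = ((5 + 4) + 18)² + √2103 = (9 + 18)² + √2103 = 27² + √2103 = 729 + √2103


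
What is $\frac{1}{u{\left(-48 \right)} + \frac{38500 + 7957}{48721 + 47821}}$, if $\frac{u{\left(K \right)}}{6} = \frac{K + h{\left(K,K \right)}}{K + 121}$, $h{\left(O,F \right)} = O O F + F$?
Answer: $- \frac{7047566}{64112854015} \approx -0.00010992$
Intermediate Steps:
$h{\left(O,F \right)} = F + F O^{2}$ ($h{\left(O,F \right)} = O^{2} F + F = F O^{2} + F = F + F O^{2}$)
$u{\left(K \right)} = \frac{6 \left(K + K \left(1 + K^{2}\right)\right)}{121 + K}$ ($u{\left(K \right)} = 6 \frac{K + K \left(1 + K^{2}\right)}{K + 121} = 6 \frac{K + K \left(1 + K^{2}\right)}{121 + K} = \frac{6 \left(K + K \left(1 + K^{2}\right)\right)}{121 + K}$)
$\frac{1}{u{\left(-48 \right)} + \frac{38500 + 7957}{48721 + 47821}} = \frac{1}{6 \left(-48\right) \frac{1}{121 - 48} \left(2 + \left(-48\right)^{2}\right) + \frac{38500 + 7957}{48721 + 47821}} = \frac{1}{6 \left(-48\right) \frac{1}{73} \left(2 + 2304\right) + \frac{46457}{96542}} = \frac{1}{6 \left(-48\right) \frac{1}{73} \cdot 2306 + 46457 \cdot \frac{1}{96542}} = \frac{1}{- \frac{664128}{73} + \frac{46457}{96542}} = \frac{1}{- \frac{64112854015}{7047566}} = - \frac{7047566}{64112854015}$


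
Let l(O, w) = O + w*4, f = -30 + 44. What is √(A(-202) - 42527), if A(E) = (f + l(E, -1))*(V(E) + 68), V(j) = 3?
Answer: I*√56159 ≈ 236.98*I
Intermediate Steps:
f = 14
l(O, w) = O + 4*w
A(E) = 710 + 71*E (A(E) = (14 + (E + 4*(-1)))*(3 + 68) = (14 + (E - 4))*71 = (14 + (-4 + E))*71 = (10 + E)*71 = 710 + 71*E)
√(A(-202) - 42527) = √((710 + 71*(-202)) - 42527) = √((710 - 14342) - 42527) = √(-13632 - 42527) = √(-56159) = I*√56159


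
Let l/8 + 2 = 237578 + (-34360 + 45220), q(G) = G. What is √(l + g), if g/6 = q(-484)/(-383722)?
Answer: 2*√18290178037837455/191861 ≈ 1409.8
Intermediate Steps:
l = 1987488 (l = -16 + 8*(237578 + (-34360 + 45220)) = -16 + 8*(237578 + 10860) = -16 + 8*248438 = -16 + 1987504 = 1987488)
g = 1452/191861 (g = 6*(-484/(-383722)) = 6*(-484*(-1/383722)) = 6*(242/191861) = 1452/191861 ≈ 0.0075680)
√(l + g) = √(1987488 + 1452/191861) = √(381321436620/191861) = 2*√18290178037837455/191861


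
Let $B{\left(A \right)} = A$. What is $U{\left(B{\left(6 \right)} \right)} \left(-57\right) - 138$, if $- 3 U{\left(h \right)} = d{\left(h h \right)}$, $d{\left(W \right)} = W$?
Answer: $546$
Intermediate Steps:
$U{\left(h \right)} = - \frac{h^{2}}{3}$ ($U{\left(h \right)} = - \frac{h h}{3} = - \frac{h^{2}}{3}$)
$U{\left(B{\left(6 \right)} \right)} \left(-57\right) - 138 = - \frac{6^{2}}{3} \left(-57\right) - 138 = \left(- \frac{1}{3}\right) 36 \left(-57\right) - 138 = \left(-12\right) \left(-57\right) - 138 = 684 - 138 = 546$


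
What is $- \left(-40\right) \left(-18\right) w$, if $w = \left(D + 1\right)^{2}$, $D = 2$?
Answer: $-6480$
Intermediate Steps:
$w = 9$ ($w = \left(2 + 1\right)^{2} = 3^{2} = 9$)
$- \left(-40\right) \left(-18\right) w = - \left(-40\right) \left(-18\right) 9 = - 720 \cdot 9 = \left(-1\right) 6480 = -6480$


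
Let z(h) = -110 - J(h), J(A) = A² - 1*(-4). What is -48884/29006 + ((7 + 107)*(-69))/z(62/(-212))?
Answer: 1250478254798/18590888095 ≈ 67.263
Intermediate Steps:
J(A) = 4 + A² (J(A) = A² + 4 = 4 + A²)
z(h) = -114 - h² (z(h) = -110 - (4 + h²) = -110 + (-4 - h²) = -114 - h²)
-48884/29006 + ((7 + 107)*(-69))/z(62/(-212)) = -48884/29006 + ((7 + 107)*(-69))/(-114 - (62/(-212))²) = -48884*1/29006 + (114*(-69))/(-114 - (62*(-1/212))²) = -24442/14503 - 7866/(-114 - (-31/106)²) = -24442/14503 - 7866/(-114 - 1*961/11236) = -24442/14503 - 7866/(-114 - 961/11236) = -24442/14503 - 7866/(-1281865/11236) = -24442/14503 - 7866*(-11236/1281865) = -24442/14503 + 88382376/1281865 = 1250478254798/18590888095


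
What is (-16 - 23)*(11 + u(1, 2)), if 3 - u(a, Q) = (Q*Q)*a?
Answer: -390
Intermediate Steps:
u(a, Q) = 3 - a*Q**2 (u(a, Q) = 3 - Q*Q*a = 3 - Q**2*a = 3 - a*Q**2)
(-16 - 23)*(11 + u(1, 2)) = (-16 - 23)*(11 + (3 - 1*1*2**2)) = -39*(11 + (3 - 1*1*4)) = -39*(11 + (3 - 4)) = -39*(11 - 1) = -39*10 = -390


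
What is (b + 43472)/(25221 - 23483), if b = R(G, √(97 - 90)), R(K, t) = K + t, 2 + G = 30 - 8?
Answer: 21746/869 + √7/1738 ≈ 25.026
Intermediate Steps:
G = 20 (G = -2 + (30 - 8) = -2 + 22 = 20)
b = 20 + √7 (b = 20 + √(97 - 90) = 20 + √7 ≈ 22.646)
(b + 43472)/(25221 - 23483) = ((20 + √7) + 43472)/(25221 - 23483) = (43492 + √7)/1738 = (43492 + √7)*(1/1738) = 21746/869 + √7/1738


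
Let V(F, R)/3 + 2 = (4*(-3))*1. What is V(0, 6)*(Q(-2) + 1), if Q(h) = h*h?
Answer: -210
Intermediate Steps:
V(F, R) = -42 (V(F, R) = -6 + 3*((4*(-3))*1) = -6 + 3*(-12*1) = -6 + 3*(-12) = -6 - 36 = -42)
Q(h) = h²
V(0, 6)*(Q(-2) + 1) = -42*((-2)² + 1) = -42*(4 + 1) = -42*5 = -210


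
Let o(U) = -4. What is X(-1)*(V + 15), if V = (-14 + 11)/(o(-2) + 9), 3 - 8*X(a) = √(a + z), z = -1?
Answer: 27/5 - 9*I*√2/5 ≈ 5.4 - 2.5456*I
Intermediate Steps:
X(a) = 3/8 - √(-1 + a)/8 (X(a) = 3/8 - √(a - 1)/8 = 3/8 - √(-1 + a)/8)
V = -⅗ (V = (-14 + 11)/(-4 + 9) = -3/5 = -3*⅕ = -⅗ ≈ -0.60000)
X(-1)*(V + 15) = (3/8 - √(-1 - 1)/8)*(-⅗ + 15) = (3/8 - I*√2/8)*(72/5) = 27/5 - 9*I*√2/5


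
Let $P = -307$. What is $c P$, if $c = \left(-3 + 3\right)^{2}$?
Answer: $0$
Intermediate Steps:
$c = 0$ ($c = 0^{2} = 0$)
$c P = 0 \left(-307\right) = 0$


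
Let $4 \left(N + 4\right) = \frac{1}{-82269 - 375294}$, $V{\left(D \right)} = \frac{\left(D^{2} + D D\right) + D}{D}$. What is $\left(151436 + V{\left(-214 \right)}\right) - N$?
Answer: $\frac{276391845277}{1830252} \approx 1.5101 \cdot 10^{5}$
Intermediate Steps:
$V{\left(D \right)} = \frac{D + 2 D^{2}}{D}$ ($V{\left(D \right)} = \frac{\left(D^{2} + D^{2}\right) + D}{D} = \frac{2 D^{2} + D}{D} = \frac{D + 2 D^{2}}{D}$)
$N = - \frac{7321009}{1830252}$ ($N = -4 + \frac{1}{4 \left(-82269 - 375294\right)} = -4 + \frac{1}{4 \left(-457563\right)} = -4 + \frac{1}{4} \left(- \frac{1}{457563}\right) = -4 - \frac{1}{1830252} = - \frac{7321009}{1830252} \approx -4.0$)
$\left(151436 + V{\left(-214 \right)}\right) - N = \left(151436 + \left(1 + 2 \left(-214\right)\right)\right) - - \frac{7321009}{1830252} = \left(151436 + \left(1 - 428\right)\right) + \frac{7321009}{1830252} = \left(151436 - 427\right) + \frac{7321009}{1830252} = 151009 + \frac{7321009}{1830252} = \frac{276391845277}{1830252}$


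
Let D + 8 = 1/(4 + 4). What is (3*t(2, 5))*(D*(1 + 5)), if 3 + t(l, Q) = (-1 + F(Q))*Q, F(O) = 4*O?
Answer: -13041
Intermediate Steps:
D = -63/8 (D = -8 + 1/(4 + 4) = -8 + 1/8 = -8 + ⅛ = -63/8 ≈ -7.8750)
t(l, Q) = -3 + Q*(-1 + 4*Q) (t(l, Q) = -3 + (-1 + 4*Q)*Q = -3 + Q*(-1 + 4*Q))
(3*t(2, 5))*(D*(1 + 5)) = (3*(-3 - 1*5 + 4*5²))*(-63*(1 + 5)/8) = (3*(-3 - 5 + 4*25))*(-63/8*6) = (3*(-3 - 5 + 100))*(-189/4) = (3*92)*(-189/4) = 276*(-189/4) = -13041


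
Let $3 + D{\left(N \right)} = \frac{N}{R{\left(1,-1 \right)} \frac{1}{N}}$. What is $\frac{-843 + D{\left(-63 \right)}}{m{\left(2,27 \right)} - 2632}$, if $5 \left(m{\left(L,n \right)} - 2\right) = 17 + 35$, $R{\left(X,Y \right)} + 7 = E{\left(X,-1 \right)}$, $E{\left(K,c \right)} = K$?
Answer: $\frac{5025}{8732} \approx 0.57547$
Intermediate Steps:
$R{\left(X,Y \right)} = -7 + X$
$m{\left(L,n \right)} = \frac{62}{5}$ ($m{\left(L,n \right)} = 2 + \frac{17 + 35}{5} = 2 + \frac{1}{5} \cdot 52 = 2 + \frac{52}{5} = \frac{62}{5}$)
$D{\left(N \right)} = -3 - \frac{N^{2}}{6}$ ($D{\left(N \right)} = -3 + \frac{N}{\left(-7 + 1\right) \frac{1}{N}} = -3 + \frac{N}{\left(-6\right) \frac{1}{N}} = -3 + N \left(- \frac{N}{6}\right) = -3 - \frac{N^{2}}{6}$)
$\frac{-843 + D{\left(-63 \right)}}{m{\left(2,27 \right)} - 2632} = \frac{-843 - \left(3 + \frac{\left(-63\right)^{2}}{6}\right)}{\frac{62}{5} - 2632} = \frac{-843 - \frac{1329}{2}}{- \frac{13098}{5}} = \left(-843 - \frac{1329}{2}\right) \left(- \frac{5}{13098}\right) = \left(- \frac{3015}{2}\right) \left(- \frac{5}{13098}\right) = \frac{5025}{8732}$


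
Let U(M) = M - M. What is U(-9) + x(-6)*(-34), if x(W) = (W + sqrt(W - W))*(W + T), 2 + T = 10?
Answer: 408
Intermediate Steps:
T = 8 (T = -2 + 10 = 8)
U(M) = 0
x(W) = W*(8 + W) (x(W) = (W + sqrt(W - W))*(W + 8) = (W + sqrt(0))*(8 + W) = (W + 0)*(8 + W) = W*(8 + W))
U(-9) + x(-6)*(-34) = 0 - 6*(8 - 6)*(-34) = 0 - 6*2*(-34) = 0 - 12*(-34) = 0 + 408 = 408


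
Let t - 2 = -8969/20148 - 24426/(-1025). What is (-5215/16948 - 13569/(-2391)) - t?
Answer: -698004354561461/34869249280650 ≈ -20.018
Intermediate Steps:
t = 524245223/20651700 (t = 2 + (-8969/20148 - 24426/(-1025)) = 2 + (-8969*1/20148 - 24426*(-1/1025)) = 2 + (-8969/20148 + 24426/1025) = 2 + 482941823/20651700 = 524245223/20651700 ≈ 25.385)
(-5215/16948 - 13569/(-2391)) - t = (-5215/16948 - 13569/(-2391)) - 1*524245223/20651700 = (-5215*1/16948 - 13569*(-1/2391)) - 524245223/20651700 = (-5215/16948 + 4523/797) - 524245223/20651700 = 72499449/13507556 - 524245223/20651700 = -698004354561461/34869249280650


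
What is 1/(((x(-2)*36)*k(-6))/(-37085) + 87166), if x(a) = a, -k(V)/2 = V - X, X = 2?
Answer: 37085/3232552262 ≈ 1.1472e-5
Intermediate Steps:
k(V) = 4 - 2*V (k(V) = -2*(V - 1*2) = -2*(V - 2) = -2*(-2 + V) = 4 - 2*V)
1/(((x(-2)*36)*k(-6))/(-37085) + 87166) = 1/(((-2*36)*(4 - 2*(-6)))/(-37085) + 87166) = 1/(-72*(4 + 12)*(-1/37085) + 87166) = 1/(-72*16*(-1/37085) + 87166) = 1/(-1152*(-1/37085) + 87166) = 1/(1152/37085 + 87166) = 1/(3232552262/37085) = 37085/3232552262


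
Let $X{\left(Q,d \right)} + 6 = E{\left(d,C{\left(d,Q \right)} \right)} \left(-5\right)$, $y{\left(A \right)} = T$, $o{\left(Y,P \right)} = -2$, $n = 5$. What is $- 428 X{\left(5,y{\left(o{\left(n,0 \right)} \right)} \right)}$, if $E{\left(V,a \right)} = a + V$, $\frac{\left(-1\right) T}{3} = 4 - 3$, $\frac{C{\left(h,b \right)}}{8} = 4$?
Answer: $64628$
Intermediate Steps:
$C{\left(h,b \right)} = 32$ ($C{\left(h,b \right)} = 8 \cdot 4 = 32$)
$T = -3$ ($T = - 3 \left(4 - 3\right) = \left(-3\right) 1 = -3$)
$y{\left(A \right)} = -3$
$E{\left(V,a \right)} = V + a$
$X{\left(Q,d \right)} = -166 - 5 d$ ($X{\left(Q,d \right)} = -6 + \left(d + 32\right) \left(-5\right) = -6 + \left(32 + d\right) \left(-5\right) = -6 - \left(160 + 5 d\right) = -166 - 5 d$)
$- 428 X{\left(5,y{\left(o{\left(n,0 \right)} \right)} \right)} = - 428 \left(-166 - -15\right) = - 428 \left(-166 + 15\right) = \left(-428\right) \left(-151\right) = 64628$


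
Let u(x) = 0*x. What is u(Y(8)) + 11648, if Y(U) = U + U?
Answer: 11648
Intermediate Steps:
Y(U) = 2*U
u(x) = 0
u(Y(8)) + 11648 = 0 + 11648 = 11648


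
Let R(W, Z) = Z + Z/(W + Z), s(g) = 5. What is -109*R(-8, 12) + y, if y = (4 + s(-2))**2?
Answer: -1554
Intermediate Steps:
y = 81 (y = (4 + 5)**2 = 9**2 = 81)
R(W, Z) = Z + Z/(W + Z)
-109*R(-8, 12) + y = -1308*(1 - 8 + 12)/(-8 + 12) + 81 = -1308*5/4 + 81 = -109*15 + 81 = -1635 + 81 = -1554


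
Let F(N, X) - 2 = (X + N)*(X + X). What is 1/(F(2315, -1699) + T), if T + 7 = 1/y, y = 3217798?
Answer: -3217798/6735407893053 ≈ -4.7774e-7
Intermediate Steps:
F(N, X) = 2 + 2*X*(N + X) (F(N, X) = 2 + (X + N)*(X + X) = 2 + (N + X)*(2*X) = 2 + 2*X*(N + X))
T = -22524585/3217798 (T = -7 + 1/3217798 = -22524585/3217798 ≈ -7.0000)
1/(F(2315, -1699) + T) = 1/((2 + 2*(-1699)² + 2*2315*(-1699)) - 22524585/3217798) = 1/((2 + 2*2886601 - 7866370) - 22524585/3217798) = 1/((2 + 5773202 - 7866370) - 22524585/3217798) = 1/(-2093166 - 22524585/3217798) = 1/(-6735407893053/3217798) = -3217798/6735407893053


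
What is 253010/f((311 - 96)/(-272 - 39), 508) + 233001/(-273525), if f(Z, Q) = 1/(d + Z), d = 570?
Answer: 4084337780866813/28355425 ≈ 1.4404e+8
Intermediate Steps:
f(Z, Q) = 1/(570 + Z)
253010/f((311 - 96)/(-272 - 39), 508) + 233001/(-273525) = 253010/(1/(570 + (311 - 96)/(-272 - 39))) + 233001/(-273525) = 253010/(1/(570 + 215/(-311))) + 233001*(-1/273525) = 253010/(1/(570 + 215*(-1/311))) - 77667/91175 = 253010/(1/(570 - 215/311)) - 77667/91175 = 253010/(1/(177055/311)) - 77667/91175 = 253010/(311/177055) - 77667/91175 = 253010*(177055/311) - 77667/91175 = 44796685550/311 - 77667/91175 = 4084337780866813/28355425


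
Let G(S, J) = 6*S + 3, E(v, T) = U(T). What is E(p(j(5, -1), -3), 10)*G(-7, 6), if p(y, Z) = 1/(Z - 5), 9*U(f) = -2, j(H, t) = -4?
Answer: 26/3 ≈ 8.6667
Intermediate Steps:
U(f) = -2/9 (U(f) = (⅑)*(-2) = -2/9)
p(y, Z) = 1/(-5 + Z)
E(v, T) = -2/9
G(S, J) = 3 + 6*S
E(p(j(5, -1), -3), 10)*G(-7, 6) = -2*(3 + 6*(-7))/9 = -2*(3 - 42)/9 = -2/9*(-39) = 26/3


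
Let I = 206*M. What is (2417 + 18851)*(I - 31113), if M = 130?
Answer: -92154244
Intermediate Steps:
I = 26780 (I = 206*130 = 26780)
(2417 + 18851)*(I - 31113) = (2417 + 18851)*(26780 - 31113) = 21268*(-4333) = -92154244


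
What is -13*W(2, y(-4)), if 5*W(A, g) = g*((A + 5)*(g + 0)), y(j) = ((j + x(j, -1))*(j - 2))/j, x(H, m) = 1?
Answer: -7371/20 ≈ -368.55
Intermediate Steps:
y(j) = (1 + j)*(-2 + j)/j (y(j) = ((j + 1)*(j - 2))/j = ((1 + j)*(-2 + j))/j = (1 + j)*(-2 + j)/j)
W(A, g) = g²*(5 + A)/5 (W(A, g) = (g*((A + 5)*(g + 0)))/5 = (g*((5 + A)*g))/5 = (g*(g*(5 + A)))/5 = (g²*(5 + A))/5 = g²*(5 + A)/5)
-13*W(2, y(-4)) = -13*(-1 - 4 - 2/(-4))²*(5 + 2)/5 = -13*(-1 - 4 - 2*(-¼))²*7/5 = -13*(-1 - 4 + ½)²*7/5 = -13*(-9/2)²*7/5 = -13*81*7/(5*4) = -13*567/20 = -7371/20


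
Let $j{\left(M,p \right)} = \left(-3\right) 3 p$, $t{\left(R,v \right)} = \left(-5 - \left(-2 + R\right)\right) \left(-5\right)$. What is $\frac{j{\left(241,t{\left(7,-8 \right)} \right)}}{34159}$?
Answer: $- \frac{450}{34159} \approx -0.013174$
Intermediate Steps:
$t{\left(R,v \right)} = 15 + 5 R$ ($t{\left(R,v \right)} = \left(-3 - R\right) \left(-5\right) = 15 + 5 R$)
$j{\left(M,p \right)} = - 9 p$
$\frac{j{\left(241,t{\left(7,-8 \right)} \right)}}{34159} = \frac{\left(-9\right) \left(15 + 5 \cdot 7\right)}{34159} = - 9 \left(15 + 35\right) \frac{1}{34159} = \left(-9\right) 50 \cdot \frac{1}{34159} = \left(-450\right) \frac{1}{34159} = - \frac{450}{34159}$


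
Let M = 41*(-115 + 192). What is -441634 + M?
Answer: -438477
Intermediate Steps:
M = 3157 (M = 41*77 = 3157)
-441634 + M = -441634 + 3157 = -438477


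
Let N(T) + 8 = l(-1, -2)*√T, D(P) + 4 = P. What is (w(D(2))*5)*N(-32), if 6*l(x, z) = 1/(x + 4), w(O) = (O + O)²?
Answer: -640 + 160*I*√2/9 ≈ -640.0 + 25.142*I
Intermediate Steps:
D(P) = -4 + P
w(O) = 4*O² (w(O) = (2*O)² = 4*O²)
l(x, z) = 1/(6*(4 + x)) (l(x, z) = 1/(6*(x + 4)) = 1/(6*(4 + x)))
N(T) = -8 + √T/18 (N(T) = -8 + (1/(6*(4 - 1)))*√T = -8 + ((⅙)/3)*√T = -8 + ((⅙)*(⅓))*√T = -8 + √T/18)
(w(D(2))*5)*N(-32) = ((4*(-4 + 2)²)*5)*(-8 + √(-32)/18) = ((4*(-2)²)*5)*(-8 + (4*I*√2)/18) = ((4*4)*5)*(-8 + 2*I*√2/9) = (16*5)*(-8 + 2*I*√2/9) = 80*(-8 + 2*I*√2/9) = -640 + 160*I*√2/9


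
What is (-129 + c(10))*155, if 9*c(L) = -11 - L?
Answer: -61070/3 ≈ -20357.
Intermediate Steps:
c(L) = -11/9 - L/9 (c(L) = (-11 - L)/9 = -11/9 - L/9)
(-129 + c(10))*155 = (-129 + (-11/9 - ⅑*10))*155 = (-129 + (-11/9 - 10/9))*155 = (-129 - 7/3)*155 = -394/3*155 = -61070/3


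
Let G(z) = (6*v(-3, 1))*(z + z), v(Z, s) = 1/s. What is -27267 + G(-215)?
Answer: -29847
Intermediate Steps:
G(z) = 12*z (G(z) = (6/1)*(z + z) = (6*1)*(2*z) = 6*(2*z) = 12*z)
-27267 + G(-215) = -27267 + 12*(-215) = -27267 - 2580 = -29847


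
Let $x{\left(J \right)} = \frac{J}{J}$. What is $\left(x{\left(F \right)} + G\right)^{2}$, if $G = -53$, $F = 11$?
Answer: $2704$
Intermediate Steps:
$x{\left(J \right)} = 1$
$\left(x{\left(F \right)} + G\right)^{2} = \left(1 - 53\right)^{2} = \left(-52\right)^{2} = 2704$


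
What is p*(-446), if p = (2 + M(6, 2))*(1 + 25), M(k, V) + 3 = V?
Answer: -11596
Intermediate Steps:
M(k, V) = -3 + V
p = 26 (p = (2 + (-3 + 2))*(1 + 25) = (2 - 1)*26 = 1*26 = 26)
p*(-446) = 26*(-446) = -11596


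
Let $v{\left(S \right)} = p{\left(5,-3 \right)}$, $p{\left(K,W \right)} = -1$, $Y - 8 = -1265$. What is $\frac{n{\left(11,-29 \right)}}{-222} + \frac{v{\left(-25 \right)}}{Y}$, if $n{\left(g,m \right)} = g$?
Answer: $- \frac{4535}{93018} \approx -0.048754$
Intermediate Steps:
$Y = -1257$ ($Y = 8 - 1265 = -1257$)
$v{\left(S \right)} = -1$
$\frac{n{\left(11,-29 \right)}}{-222} + \frac{v{\left(-25 \right)}}{Y} = \frac{11}{-222} - \frac{1}{-1257} = 11 \left(- \frac{1}{222}\right) - - \frac{1}{1257} = - \frac{11}{222} + \frac{1}{1257} = - \frac{4535}{93018}$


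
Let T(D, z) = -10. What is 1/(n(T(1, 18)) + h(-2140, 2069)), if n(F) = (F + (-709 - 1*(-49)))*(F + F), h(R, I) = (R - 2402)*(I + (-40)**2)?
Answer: -1/16651198 ≈ -6.0056e-8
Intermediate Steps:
h(R, I) = (-2402 + R)*(1600 + I) (h(R, I) = (-2402 + R)*(I + 1600) = (-2402 + R)*(1600 + I))
n(F) = 2*F*(-660 + F) (n(F) = (F + (-709 + 49))*(2*F) = (F - 660)*(2*F) = (-660 + F)*(2*F) = 2*F*(-660 + F))
1/(n(T(1, 18)) + h(-2140, 2069)) = 1/(2*(-10)*(-660 - 10) + (-3843200 - 2402*2069 + 1600*(-2140) + 2069*(-2140))) = 1/(2*(-10)*(-670) + (-3843200 - 4969738 - 3424000 - 4427660)) = 1/(13400 - 16664598) = 1/(-16651198) = -1/16651198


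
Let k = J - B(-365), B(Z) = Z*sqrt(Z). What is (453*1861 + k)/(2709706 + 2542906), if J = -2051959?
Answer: -604463/2626306 + 365*I*sqrt(365)/5252612 ≈ -0.23016 + 0.0013276*I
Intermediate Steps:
B(Z) = Z**(3/2)
k = -2051959 + 365*I*sqrt(365) (k = -2051959 - (-365)**(3/2) = -2051959 - (-365)*I*sqrt(365) = -2051959 + 365*I*sqrt(365) ≈ -2.052e+6 + 6973.3*I)
(453*1861 + k)/(2709706 + 2542906) = (453*1861 + (-2051959 + 365*I*sqrt(365)))/(2709706 + 2542906) = (843033 + (-2051959 + 365*I*sqrt(365)))/5252612 = (-1208926 + 365*I*sqrt(365))*(1/5252612) = -604463/2626306 + 365*I*sqrt(365)/5252612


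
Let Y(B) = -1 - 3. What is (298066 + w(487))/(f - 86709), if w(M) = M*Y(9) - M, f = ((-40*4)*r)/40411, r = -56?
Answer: -1706677763/500569777 ≈ -3.4095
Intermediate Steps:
Y(B) = -4
f = 1280/5773 (f = (-40*4*(-56))/40411 = -160*(-56)*(1/40411) = 8960*(1/40411) = 1280/5773 ≈ 0.22172)
w(M) = -5*M (w(M) = M*(-4) - M = -4*M - M = -5*M)
(298066 + w(487))/(f - 86709) = (298066 - 5*487)/(1280/5773 - 86709) = (298066 - 2435)/(-500569777/5773) = 295631*(-5773/500569777) = -1706677763/500569777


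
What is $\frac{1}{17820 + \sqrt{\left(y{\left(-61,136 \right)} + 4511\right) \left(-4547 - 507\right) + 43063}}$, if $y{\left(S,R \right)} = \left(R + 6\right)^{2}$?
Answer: $\frac{17820}{442216787} - \frac{i \sqrt{124664387}}{442216787} \approx 4.0297 \cdot 10^{-5} - 2.5249 \cdot 10^{-5} i$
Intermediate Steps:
$y{\left(S,R \right)} = \left(6 + R\right)^{2}$
$\frac{1}{17820 + \sqrt{\left(y{\left(-61,136 \right)} + 4511\right) \left(-4547 - 507\right) + 43063}} = \frac{1}{17820 + \sqrt{\left(\left(6 + 136\right)^{2} + 4511\right) \left(-4547 - 507\right) + 43063}} = \frac{1}{17820 + \sqrt{\left(142^{2} + 4511\right) \left(-5054\right) + 43063}} = \frac{1}{17820 + \sqrt{\left(20164 + 4511\right) \left(-5054\right) + 43063}} = \frac{1}{17820 + \sqrt{24675 \left(-5054\right) + 43063}} = \frac{1}{17820 + \sqrt{-124707450 + 43063}} = \frac{1}{17820 + \sqrt{-124664387}} = \frac{1}{17820 + i \sqrt{124664387}}$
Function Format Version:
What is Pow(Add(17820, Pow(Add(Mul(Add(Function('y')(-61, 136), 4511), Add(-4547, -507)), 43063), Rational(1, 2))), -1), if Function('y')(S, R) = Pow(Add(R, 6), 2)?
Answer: Add(Rational(17820, 442216787), Mul(Rational(-1, 442216787), I, Pow(124664387, Rational(1, 2)))) ≈ Add(4.0297e-5, Mul(-2.5249e-5, I))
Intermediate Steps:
Function('y')(S, R) = Pow(Add(6, R), 2)
Pow(Add(17820, Pow(Add(Mul(Add(Function('y')(-61, 136), 4511), Add(-4547, -507)), 43063), Rational(1, 2))), -1) = Pow(Add(17820, Pow(Add(Mul(Add(Pow(Add(6, 136), 2), 4511), Add(-4547, -507)), 43063), Rational(1, 2))), -1) = Pow(Add(17820, Pow(Add(Mul(Add(Pow(142, 2), 4511), -5054), 43063), Rational(1, 2))), -1) = Pow(Add(17820, Pow(Add(Mul(Add(20164, 4511), -5054), 43063), Rational(1, 2))), -1) = Pow(Add(17820, Pow(Add(Mul(24675, -5054), 43063), Rational(1, 2))), -1) = Pow(Add(17820, Pow(Add(-124707450, 43063), Rational(1, 2))), -1) = Pow(Add(17820, Pow(-124664387, Rational(1, 2))), -1) = Pow(Add(17820, Mul(I, Pow(124664387, Rational(1, 2)))), -1)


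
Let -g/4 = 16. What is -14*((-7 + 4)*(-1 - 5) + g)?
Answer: 644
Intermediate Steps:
g = -64 (g = -4*16 = -64)
-14*((-7 + 4)*(-1 - 5) + g) = -14*((-7 + 4)*(-1 - 5) - 64) = -14*(-3*(-6) - 64) = -14*(18 - 64) = -14*(-46) = 644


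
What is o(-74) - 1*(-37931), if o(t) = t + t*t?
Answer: 43333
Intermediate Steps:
o(t) = t + t²
o(-74) - 1*(-37931) = -74*(1 - 74) - 1*(-37931) = -74*(-73) + 37931 = 5402 + 37931 = 43333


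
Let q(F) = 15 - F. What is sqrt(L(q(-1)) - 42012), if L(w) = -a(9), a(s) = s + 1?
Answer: I*sqrt(42022) ≈ 204.99*I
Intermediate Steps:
a(s) = 1 + s
L(w) = -10 (L(w) = -(1 + 9) = -1*10 = -10)
sqrt(L(q(-1)) - 42012) = sqrt(-10 - 42012) = sqrt(-42022) = I*sqrt(42022)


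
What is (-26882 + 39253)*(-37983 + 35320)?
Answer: -32943973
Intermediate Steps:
(-26882 + 39253)*(-37983 + 35320) = 12371*(-2663) = -32943973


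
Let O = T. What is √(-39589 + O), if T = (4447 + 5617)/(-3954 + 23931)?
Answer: I*√15798998014053/19977 ≈ 198.97*I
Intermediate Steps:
T = 10064/19977 ≈ 0.50378
O = 10064/19977 ≈ 0.50378
√(-39589 + O) = √(-39589 + 10064/19977) = √(-790859389/19977) = I*√15798998014053/19977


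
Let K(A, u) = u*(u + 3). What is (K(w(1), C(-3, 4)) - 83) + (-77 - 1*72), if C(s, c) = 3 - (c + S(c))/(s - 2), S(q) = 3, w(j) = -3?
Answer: -4986/25 ≈ -199.44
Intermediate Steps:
C(s, c) = 3 - (3 + c)/(-2 + s) (C(s, c) = 3 - (c + 3)/(s - 2) = 3 - (3 + c)/(-2 + s))
K(A, u) = u*(3 + u)
(K(w(1), C(-3, 4)) - 83) + (-77 - 1*72) = (((-9 - 1*4 + 3*(-3))/(-2 - 3))*(3 + (-9 - 1*4 + 3*(-3))/(-2 - 3)) - 83) + (-77 - 1*72) = (((-9 - 4 - 9)/(-5))*(3 + (-9 - 4 - 9)/(-5)) - 83) + (-77 - 72) = ((-⅕*(-22))*(3 - ⅕*(-22)) - 83) - 149 = (22*(3 + 22/5)/5 - 83) - 149 = ((22/5)*(37/5) - 83) - 149 = (814/25 - 83) - 149 = -1261/25 - 149 = -4986/25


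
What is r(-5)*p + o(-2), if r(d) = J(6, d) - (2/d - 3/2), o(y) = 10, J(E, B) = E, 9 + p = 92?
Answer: 6657/10 ≈ 665.70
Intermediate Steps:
p = 83 (p = -9 + 92 = 83)
r(d) = 15/2 - 2/d (r(d) = 6 - (2/d - 3/2) = 6 - (-3/2 + 2/d) = 6 + (3/2 - 2/d) = 15/2 - 2/d)
r(-5)*p + o(-2) = (15/2 - 2/(-5))*83 + 10 = (15/2 - 2*(-⅕))*83 + 10 = (15/2 + ⅖)*83 + 10 = (79/10)*83 + 10 = 6557/10 + 10 = 6657/10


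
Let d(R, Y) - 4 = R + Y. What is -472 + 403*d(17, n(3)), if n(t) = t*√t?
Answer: 7991 + 1209*√3 ≈ 10085.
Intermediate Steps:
n(t) = t^(3/2)
d(R, Y) = 4 + R + Y (d(R, Y) = 4 + (R + Y) = 4 + R + Y)
-472 + 403*d(17, n(3)) = -472 + 403*(4 + 17 + 3^(3/2)) = -472 + 403*(4 + 17 + 3*√3) = -472 + 403*(21 + 3*√3) = -472 + (8463 + 1209*√3) = 7991 + 1209*√3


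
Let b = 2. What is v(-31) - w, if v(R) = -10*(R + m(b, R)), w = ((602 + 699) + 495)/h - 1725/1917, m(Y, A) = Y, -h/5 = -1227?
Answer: 379752277/1306755 ≈ 290.61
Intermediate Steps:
h = 6135 (h = -5*(-1227) = 6135)
w = -793327/1306755 (w = ((602 + 699) + 495)/6135 - 1725/1917 = (1301 + 495)*(1/6135) - 1725*1/1917 = 1796*(1/6135) - 575/639 = 1796/6135 - 575/639 = -793327/1306755 ≈ -0.60710)
v(R) = -20 - 10*R (v(R) = -10*(R + 2) = -10*(2 + R) = -20 - 10*R)
v(-31) - w = (-20 - 10*(-31)) - 1*(-793327/1306755) = (-20 + 310) + 793327/1306755 = 290 + 793327/1306755 = 379752277/1306755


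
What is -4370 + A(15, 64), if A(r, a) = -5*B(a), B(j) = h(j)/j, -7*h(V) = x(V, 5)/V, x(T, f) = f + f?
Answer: -62648295/14336 ≈ -4370.0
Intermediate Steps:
x(T, f) = 2*f
h(V) = -10/(7*V) (h(V) = -2*5/(7*V) = -10/(7*V))
B(j) = -10/(7*j²) (B(j) = (-10/(7*j))/j = -10/(7*j²))
A(r, a) = 50/(7*a²) (A(r, a) = -(-50)/(7*a²) = 50/(7*a²))
-4370 + A(15, 64) = -4370 + (50/7)/64² = -4370 + (50/7)*(1/4096) = -4370 + 25/14336 = -62648295/14336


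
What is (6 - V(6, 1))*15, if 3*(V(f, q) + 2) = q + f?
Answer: 85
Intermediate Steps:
V(f, q) = -2 + f/3 + q/3 (V(f, q) = -2 + (q + f)/3 = -2 + (f + q)/3 = -2 + (f/3 + q/3) = -2 + f/3 + q/3)
(6 - V(6, 1))*15 = (6 - (-2 + (⅓)*6 + (⅓)*1))*15 = (6 - (-2 + 2 + ⅓))*15 = (6 - 1*⅓)*15 = (6 - ⅓)*15 = (17/3)*15 = 85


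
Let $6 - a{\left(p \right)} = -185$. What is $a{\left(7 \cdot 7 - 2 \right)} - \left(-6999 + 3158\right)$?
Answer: $4032$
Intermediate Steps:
$a{\left(p \right)} = 191$ ($a{\left(p \right)} = 6 - -185 = 6 + 185 = 191$)
$a{\left(7 \cdot 7 - 2 \right)} - \left(-6999 + 3158\right) = 191 - \left(-6999 + 3158\right) = 191 - -3841 = 191 + 3841 = 4032$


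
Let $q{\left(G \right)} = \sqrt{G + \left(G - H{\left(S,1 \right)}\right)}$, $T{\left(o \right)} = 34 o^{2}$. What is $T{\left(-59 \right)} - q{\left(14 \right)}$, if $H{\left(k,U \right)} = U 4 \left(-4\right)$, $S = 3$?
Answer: $118354 - 2 \sqrt{11} \approx 1.1835 \cdot 10^{5}$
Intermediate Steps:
$H{\left(k,U \right)} = - 16 U$ ($H{\left(k,U \right)} = 4 U \left(-4\right) = - 16 U$)
$q{\left(G \right)} = \sqrt{16 + 2 G}$ ($q{\left(G \right)} = \sqrt{G + \left(G - \left(-16\right) 1\right)} = \sqrt{G + \left(G - -16\right)} = \sqrt{G + \left(G + 16\right)} = \sqrt{G + \left(16 + G\right)} = \sqrt{16 + 2 G}$)
$T{\left(-59 \right)} - q{\left(14 \right)} = 34 \left(-59\right)^{2} - \sqrt{16 + 2 \cdot 14} = 34 \cdot 3481 - \sqrt{16 + 28} = 118354 - \sqrt{44} = 118354 - 2 \sqrt{11}$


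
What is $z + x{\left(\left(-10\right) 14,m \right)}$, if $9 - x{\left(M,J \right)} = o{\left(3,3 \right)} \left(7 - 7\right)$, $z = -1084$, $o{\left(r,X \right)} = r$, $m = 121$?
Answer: $-1075$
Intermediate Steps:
$x{\left(M,J \right)} = 9$ ($x{\left(M,J \right)} = 9 - 3 \left(7 - 7\right) = 9 - 3 \cdot 0 = 9 - 0 = 9 + 0 = 9$)
$z + x{\left(\left(-10\right) 14,m \right)} = -1084 + 9 = -1075$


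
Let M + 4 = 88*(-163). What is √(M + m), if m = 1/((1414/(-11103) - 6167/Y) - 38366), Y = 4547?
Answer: I*√53833000873738858918717693865/1936995494465 ≈ 119.78*I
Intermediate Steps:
M = -14348 (M = -4 + 88*(-163) = -4 - 14344 = -14348)
m = -50485341/1936995494465 (m = 1/((1414/(-11103) - 6167/4547) - 38366) = 1/((1414*(-1/11103) - 6167*1/4547) - 38366) = 1/((-1414/11103 - 6167/4547) - 38366) = 1/(-74901659/50485341 - 38366) = 1/(-1936995494465/50485341) = -50485341/1936995494465 ≈ -2.6064e-5)
√(M + m) = √(-14348 - 50485341/1936995494465) = √(-27792011405069161/1936995494465) = I*√53833000873738858918717693865/1936995494465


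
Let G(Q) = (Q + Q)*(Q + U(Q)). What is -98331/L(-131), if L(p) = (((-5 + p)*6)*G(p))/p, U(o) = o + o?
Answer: -32777/213792 ≈ -0.15331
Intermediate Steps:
U(o) = 2*o
G(Q) = 6*Q² (G(Q) = (Q + Q)*(Q + 2*Q) = (2*Q)*(3*Q) = 6*Q²)
L(p) = 6*p*(-30 + 6*p) (L(p) = (((-5 + p)*6)*(6*p²))/p = ((-30 + 6*p)*(6*p²))/p = (6*p²*(-30 + 6*p))/p = 6*p*(-30 + 6*p))
-98331/L(-131) = -98331*(-1/(4716*(-5 - 131))) = -98331/(36*(-131)*(-136)) = -98331/641376 = -98331*1/641376 = -32777/213792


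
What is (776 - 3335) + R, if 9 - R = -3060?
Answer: 510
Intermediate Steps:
R = 3069 (R = 9 - 1*(-3060) = 9 + 3060 = 3069)
(776 - 3335) + R = (776 - 3335) + 3069 = -2559 + 3069 = 510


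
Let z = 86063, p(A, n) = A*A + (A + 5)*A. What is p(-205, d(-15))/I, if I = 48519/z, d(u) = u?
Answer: 88214575/599 ≈ 1.4727e+5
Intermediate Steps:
p(A, n) = A**2 + A*(5 + A) (p(A, n) = A**2 + (5 + A)*A = A**2 + A*(5 + A))
I = 48519/86063 ≈ 0.56376
p(-205, d(-15))/I = (-205*(5 + 2*(-205)))/(48519/86063) = -205*(5 - 410)*(86063/48519) = -205*(-405)*(86063/48519) = 83025*(86063/48519) = 88214575/599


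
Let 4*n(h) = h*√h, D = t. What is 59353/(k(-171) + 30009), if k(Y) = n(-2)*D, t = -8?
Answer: 1781124177/900540113 - 237412*I*√2/900540113 ≈ 1.9778 - 0.00037283*I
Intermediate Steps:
D = -8
n(h) = h^(3/2)/4 (n(h) = (h*√h)/4 = h^(3/2)/4)
k(Y) = 4*I*√2 (k(Y) = ((-2)^(3/2)/4)*(-8) = ((-2*I*√2)/4)*(-8) = -I*√2/2*(-8) = 4*I*√2)
59353/(k(-171) + 30009) = 59353/(4*I*√2 + 30009) = 59353/(30009 + 4*I*√2)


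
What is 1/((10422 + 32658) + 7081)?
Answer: 1/50161 ≈ 1.9936e-5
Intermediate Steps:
1/((10422 + 32658) + 7081) = 1/(43080 + 7081) = 1/50161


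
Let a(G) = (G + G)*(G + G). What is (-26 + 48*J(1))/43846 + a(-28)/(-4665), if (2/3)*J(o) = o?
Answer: -68643233/102270795 ≈ -0.67119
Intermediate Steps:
J(o) = 3*o/2
a(G) = 4*G² (a(G) = (2*G)*(2*G) = 4*G²)
(-26 + 48*J(1))/43846 + a(-28)/(-4665) = (-26 + 48*((3/2)*1))/43846 + (4*(-28)²)/(-4665) = (-26 + 48*(3/2))*(1/43846) + (4*784)*(-1/4665) = (-26 + 72)*(1/43846) + 3136*(-1/4665) = 46*(1/43846) - 3136/4665 = 23/21923 - 3136/4665 = -68643233/102270795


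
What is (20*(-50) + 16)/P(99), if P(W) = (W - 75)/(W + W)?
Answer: -8118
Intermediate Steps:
P(W) = (-75 + W)/(2*W) (P(W) = (-75 + W)/((2*W)) = (-75 + W)*(1/(2*W)) = (-75 + W)/(2*W))
(20*(-50) + 16)/P(99) = (20*(-50) + 16)/(((½)*(-75 + 99)/99)) = (-1000 + 16)/(((½)*(1/99)*24)) = -984/4/33 = -984*33/4 = -8118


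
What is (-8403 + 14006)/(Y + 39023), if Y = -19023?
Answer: 5603/20000 ≈ 0.28015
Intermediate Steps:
(-8403 + 14006)/(Y + 39023) = (-8403 + 14006)/(-19023 + 39023) = 5603/20000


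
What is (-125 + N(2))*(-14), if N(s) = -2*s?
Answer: 1806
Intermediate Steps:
(-125 + N(2))*(-14) = (-125 - 2*2)*(-14) = (-125 - 4)*(-14) = -129*(-14) = 1806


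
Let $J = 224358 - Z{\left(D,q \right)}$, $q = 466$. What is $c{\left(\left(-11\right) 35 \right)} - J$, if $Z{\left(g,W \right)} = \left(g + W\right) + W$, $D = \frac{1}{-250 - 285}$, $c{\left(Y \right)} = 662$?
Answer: $- \frac{119178741}{535} \approx -2.2276 \cdot 10^{5}$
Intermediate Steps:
$D = - \frac{1}{535}$ ($D = \frac{1}{-535} = - \frac{1}{535} \approx -0.0018692$)
$Z{\left(g,W \right)} = g + 2 W$ ($Z{\left(g,W \right)} = \left(W + g\right) + W = g + 2 W$)
$J = \frac{119532911}{535}$ ($J = 224358 - \left(- \frac{1}{535} + 2 \cdot 466\right) = 224358 - \left(- \frac{1}{535} + 932\right) = 224358 - \frac{498619}{535} = \frac{119532911}{535} \approx 2.2343 \cdot 10^{5}$)
$c{\left(\left(-11\right) 35 \right)} - J = 662 - \frac{119532911}{535} = - \frac{119178741}{535}$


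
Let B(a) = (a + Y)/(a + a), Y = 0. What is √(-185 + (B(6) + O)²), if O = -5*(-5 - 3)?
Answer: √5821/2 ≈ 38.148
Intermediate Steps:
O = 40 (O = -5*(-8) = 40)
B(a) = ½ (B(a) = (a + 0)/(a + a) = a/((2*a)) = a*(1/(2*a)) = ½)
√(-185 + (B(6) + O)²) = √(-185 + (½ + 40)²) = √(-185 + (81/2)²) = √(-185 + 6561/4) = √(5821/4) = √5821/2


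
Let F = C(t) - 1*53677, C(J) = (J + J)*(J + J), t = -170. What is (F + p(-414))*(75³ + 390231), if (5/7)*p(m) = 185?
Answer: 50498375292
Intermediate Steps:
p(m) = 259 (p(m) = (7/5)*185 = 259)
C(J) = 4*J² (C(J) = (2*J)*(2*J) = 4*J²)
F = 61923 (F = 4*(-170)² - 1*53677 = 4*28900 - 53677 = 115600 - 53677 = 61923)
(F + p(-414))*(75³ + 390231) = (61923 + 259)*(75³ + 390231) = 62182*(421875 + 390231) = 62182*812106 = 50498375292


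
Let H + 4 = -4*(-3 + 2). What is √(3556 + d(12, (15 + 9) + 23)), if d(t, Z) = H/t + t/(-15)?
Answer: 4*√5555/5 ≈ 59.625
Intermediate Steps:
H = 0 (H = -4 - 4*(-3 + 2) = -4 - 4*(-1) = -4 + 4 = 0)
d(t, Z) = -t/15 (d(t, Z) = 0/t + t/(-15) = 0 + t*(-1/15) = 0 - t/15 = -t/15)
√(3556 + d(12, (15 + 9) + 23)) = √(3556 - 1/15*12) = √(3556 - ⅘) = √(17776/5) = 4*√5555/5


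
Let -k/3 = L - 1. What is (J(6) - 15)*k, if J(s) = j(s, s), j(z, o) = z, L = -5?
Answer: -162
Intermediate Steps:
J(s) = s
k = 18 (k = -3*(-5 - 1) = -3*(-6) = 18)
(J(6) - 15)*k = (6 - 15)*18 = -9*18 = -162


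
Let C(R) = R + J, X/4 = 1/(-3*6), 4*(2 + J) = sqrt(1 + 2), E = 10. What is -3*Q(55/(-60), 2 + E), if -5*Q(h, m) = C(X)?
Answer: -4/3 + 3*sqrt(3)/20 ≈ -1.0735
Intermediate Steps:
J = -2 + sqrt(3)/4 (J = -2 + sqrt(1 + 2)/4 = -2 + sqrt(3)/4 ≈ -1.5670)
X = -2/9 (X = 4/((-3*6)) = 4/(-18) = 4*(-1/18) = -2/9 ≈ -0.22222)
C(R) = -2 + R + sqrt(3)/4 (C(R) = R + (-2 + sqrt(3)/4) = -2 + R + sqrt(3)/4)
Q(h, m) = 4/9 - sqrt(3)/20 (Q(h, m) = -(-2 - 2/9 + sqrt(3)/4)/5 = -(-20/9 + sqrt(3)/4)/5 = 4/9 - sqrt(3)/20)
-3*Q(55/(-60), 2 + E) = -3*(4/9 - sqrt(3)/20) = -4/3 + 3*sqrt(3)/20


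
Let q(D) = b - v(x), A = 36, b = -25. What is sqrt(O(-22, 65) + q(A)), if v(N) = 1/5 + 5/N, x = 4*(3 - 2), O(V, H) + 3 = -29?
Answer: I*sqrt(5845)/10 ≈ 7.6453*I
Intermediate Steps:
O(V, H) = -32 (O(V, H) = -3 - 29 = -32)
x = 4 (x = 4*1 = 4)
v(N) = 1/5 + 5/N (v(N) = 1*(1/5) + 5/N = 1/5 + 5/N)
q(D) = -529/20 (q(D) = -25 - (25 + 4)/(5*4) = -25 - 29/(5*4) = -25 - 1*29/20 = -25 - 29/20 = -529/20)
sqrt(O(-22, 65) + q(A)) = sqrt(-32 - 529/20) = sqrt(-1169/20) = I*sqrt(5845)/10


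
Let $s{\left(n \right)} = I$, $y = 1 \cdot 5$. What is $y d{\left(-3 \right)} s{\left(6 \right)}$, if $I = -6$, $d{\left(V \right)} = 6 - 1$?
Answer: $-150$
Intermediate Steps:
$d{\left(V \right)} = 5$
$y = 5$
$s{\left(n \right)} = -6$
$y d{\left(-3 \right)} s{\left(6 \right)} = 5 \cdot 5 \left(-6\right) = 25 \left(-6\right) = -150$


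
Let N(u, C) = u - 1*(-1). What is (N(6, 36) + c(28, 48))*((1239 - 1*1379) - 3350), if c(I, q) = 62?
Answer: -240810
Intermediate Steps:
N(u, C) = 1 + u (N(u, C) = u + 1 = 1 + u)
(N(6, 36) + c(28, 48))*((1239 - 1*1379) - 3350) = ((1 + 6) + 62)*((1239 - 1*1379) - 3350) = (7 + 62)*((1239 - 1379) - 3350) = 69*(-140 - 3350) = 69*(-3490) = -240810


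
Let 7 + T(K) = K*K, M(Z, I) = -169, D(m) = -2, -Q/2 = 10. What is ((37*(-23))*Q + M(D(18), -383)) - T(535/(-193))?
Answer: 627657417/37249 ≈ 16850.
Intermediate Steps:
Q = -20 (Q = -2*10 = -20)
T(K) = -7 + K² (T(K) = -7 + K*K = -7 + K²)
((37*(-23))*Q + M(D(18), -383)) - T(535/(-193)) = ((37*(-23))*(-20) - 169) - (-7 + (535/(-193))²) = (-851*(-20) - 169) - (-7 + (535*(-1/193))²) = (17020 - 169) - (-7 + (-535/193)²) = 16851 - (-7 + 286225/37249) = 16851 - 1*25482/37249 = 16851 - 25482/37249 = 627657417/37249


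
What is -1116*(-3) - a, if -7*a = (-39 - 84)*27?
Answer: 20115/7 ≈ 2873.6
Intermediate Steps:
a = 3321/7 (a = -(-39 - 84)*27/7 = -(-123)*27/7 = -⅐*(-3321) = 3321/7 ≈ 474.43)
-1116*(-3) - a = -1116*(-3) - 1*3321/7 = 3348 - 3321/7 = 20115/7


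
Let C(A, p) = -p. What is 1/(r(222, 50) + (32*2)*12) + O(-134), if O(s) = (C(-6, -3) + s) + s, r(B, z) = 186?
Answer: -252809/954 ≈ -265.00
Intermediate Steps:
O(s) = 3 + 2*s (O(s) = (-1*(-3) + s) + s = (3 + s) + s = 3 + 2*s)
1/(r(222, 50) + (32*2)*12) + O(-134) = 1/(186 + (32*2)*12) + (3 + 2*(-134)) = 1/(186 + 64*12) + (3 - 268) = 1/(186 + 768) - 265 = 1/954 - 265 = -252809/954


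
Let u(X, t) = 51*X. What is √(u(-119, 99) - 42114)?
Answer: I*√48183 ≈ 219.51*I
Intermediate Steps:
√(u(-119, 99) - 42114) = √(51*(-119) - 42114) = √(-6069 - 42114) = √(-48183) = I*√48183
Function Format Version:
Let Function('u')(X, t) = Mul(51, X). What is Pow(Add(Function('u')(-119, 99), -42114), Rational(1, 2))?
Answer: Mul(I, Pow(48183, Rational(1, 2))) ≈ Mul(219.51, I)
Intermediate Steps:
Pow(Add(Function('u')(-119, 99), -42114), Rational(1, 2)) = Pow(Add(Mul(51, -119), -42114), Rational(1, 2)) = Pow(Add(-6069, -42114), Rational(1, 2)) = Pow(-48183, Rational(1, 2)) = Mul(I, Pow(48183, Rational(1, 2)))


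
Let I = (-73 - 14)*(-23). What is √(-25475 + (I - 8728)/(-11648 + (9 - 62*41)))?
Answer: 2*I*√1280736622722/14181 ≈ 159.61*I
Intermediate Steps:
I = 2001 (I = -87*(-23) = 2001)
√(-25475 + (I - 8728)/(-11648 + (9 - 62*41))) = √(-25475 + (2001 - 8728)/(-11648 + (9 - 62*41))) = √(-25475 - 6727/(-11648 + (9 - 2542))) = √(-25475 - 6727/(-11648 - 2533)) = √(-25475 - 6727/(-14181)) = √(-25475 - 6727*(-1/14181)) = √(-25475 + 6727/14181) = √(-361254248/14181) = 2*I*√1280736622722/14181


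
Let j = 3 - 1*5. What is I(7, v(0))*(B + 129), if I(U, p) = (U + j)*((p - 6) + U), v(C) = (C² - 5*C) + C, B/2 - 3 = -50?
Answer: 175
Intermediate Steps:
j = -2 (j = 3 - 5 = -2)
B = -94 (B = 6 + 2*(-50) = 6 - 100 = -94)
v(C) = C² - 4*C
I(U, p) = (-2 + U)*(-6 + U + p) (I(U, p) = (U - 2)*((p - 6) + U) = (-2 + U)*((-6 + p) + U) = (-2 + U)*(-6 + U + p))
I(7, v(0))*(B + 129) = (12 + 7² - 8*7 - 0*(-4 + 0) + 7*(0*(-4 + 0)))*(-94 + 129) = (12 + 49 - 56 - 0*(-4) + 7*(0*(-4)))*35 = (12 + 49 - 56 - 2*0 + 7*0)*35 = (12 + 49 - 56 + 0 + 0)*35 = 5*35 = 175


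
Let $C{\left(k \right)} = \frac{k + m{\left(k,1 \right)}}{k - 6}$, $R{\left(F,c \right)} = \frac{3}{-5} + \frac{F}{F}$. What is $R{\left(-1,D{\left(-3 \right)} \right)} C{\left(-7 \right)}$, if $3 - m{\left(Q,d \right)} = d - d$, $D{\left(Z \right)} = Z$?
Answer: $\frac{8}{65} \approx 0.12308$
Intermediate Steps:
$m{\left(Q,d \right)} = 3$ ($m{\left(Q,d \right)} = 3 - \left(d - d\right) = 3 - 0 = 3 + 0 = 3$)
$R{\left(F,c \right)} = \frac{2}{5}$ ($R{\left(F,c \right)} = 3 \left(- \frac{1}{5}\right) + 1 = - \frac{3}{5} + 1 = \frac{2}{5}$)
$C{\left(k \right)} = \frac{3 + k}{-6 + k}$ ($C{\left(k \right)} = \frac{k + 3}{k - 6} = \frac{3 + k}{-6 + k}$)
$R{\left(-1,D{\left(-3 \right)} \right)} C{\left(-7 \right)} = \frac{2 \frac{3 - 7}{-6 - 7}}{5} = \frac{2 \frac{1}{-13} \left(-4\right)}{5} = \frac{2 \left(\left(- \frac{1}{13}\right) \left(-4\right)\right)}{5} = \frac{2}{5} \cdot \frac{4}{13} = \frac{8}{65}$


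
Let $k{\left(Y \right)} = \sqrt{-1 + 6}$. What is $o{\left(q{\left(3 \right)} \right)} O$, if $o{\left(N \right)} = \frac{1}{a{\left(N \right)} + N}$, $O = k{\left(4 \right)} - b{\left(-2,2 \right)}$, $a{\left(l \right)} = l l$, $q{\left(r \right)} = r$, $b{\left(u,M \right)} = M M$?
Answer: $- \frac{1}{3} + \frac{\sqrt{5}}{12} \approx -0.14699$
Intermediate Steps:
$b{\left(u,M \right)} = M^{2}$
$k{\left(Y \right)} = \sqrt{5}$
$a{\left(l \right)} = l^{2}$
$O = -4 + \sqrt{5}$ ($O = \sqrt{5} - 2^{2} = \sqrt{5} - 4 = -4 + \sqrt{5} \approx -1.7639$)
$o{\left(N \right)} = \frac{1}{N + N^{2}}$ ($o{\left(N \right)} = \frac{1}{N^{2} + N} = \frac{1}{N + N^{2}}$)
$o{\left(q{\left(3 \right)} \right)} O = \frac{1}{3 \left(1 + 3\right)} \left(-4 + \sqrt{5}\right) = \frac{1}{3 \cdot 4} \left(-4 + \sqrt{5}\right) = \frac{1}{3} \cdot \frac{1}{4} \left(-4 + \sqrt{5}\right) = \frac{-4 + \sqrt{5}}{12} = - \frac{1}{3} + \frac{\sqrt{5}}{12}$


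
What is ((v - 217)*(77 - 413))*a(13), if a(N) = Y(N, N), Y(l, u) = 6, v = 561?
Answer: -693504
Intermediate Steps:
a(N) = 6
((v - 217)*(77 - 413))*a(13) = ((561 - 217)*(77 - 413))*6 = (344*(-336))*6 = -115584*6 = -693504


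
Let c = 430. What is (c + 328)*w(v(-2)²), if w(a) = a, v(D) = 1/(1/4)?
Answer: 12128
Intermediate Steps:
v(D) = 4 (v(D) = 1/(1*(¼)) = 1/(¼) = 4)
(c + 328)*w(v(-2)²) = (430 + 328)*4² = 758*16 = 12128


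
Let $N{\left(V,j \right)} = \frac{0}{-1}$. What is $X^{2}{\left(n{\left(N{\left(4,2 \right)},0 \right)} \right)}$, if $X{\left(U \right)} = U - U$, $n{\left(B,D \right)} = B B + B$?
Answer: $0$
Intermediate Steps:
$N{\left(V,j \right)} = 0$ ($N{\left(V,j \right)} = 0 \left(-1\right) = 0$)
$n{\left(B,D \right)} = B + B^{2}$ ($n{\left(B,D \right)} = B^{2} + B = B + B^{2}$)
$X{\left(U \right)} = 0$
$X^{2}{\left(n{\left(N{\left(4,2 \right)},0 \right)} \right)} = 0^{2} = 0$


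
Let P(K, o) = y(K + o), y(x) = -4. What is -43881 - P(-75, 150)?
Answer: -43877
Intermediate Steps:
P(K, o) = -4
-43881 - P(-75, 150) = -43881 - 1*(-4) = -43881 + 4 = -43877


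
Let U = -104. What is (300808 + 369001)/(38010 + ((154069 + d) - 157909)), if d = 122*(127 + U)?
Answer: 669809/36976 ≈ 18.115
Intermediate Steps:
d = 2806 (d = 122*(127 - 104) = 122*23 = 2806)
(300808 + 369001)/(38010 + ((154069 + d) - 157909)) = (300808 + 369001)/(38010 + ((154069 + 2806) - 157909)) = 669809/(38010 + (156875 - 157909)) = 669809/(38010 - 1034) = 669809/36976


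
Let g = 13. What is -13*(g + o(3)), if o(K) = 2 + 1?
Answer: -208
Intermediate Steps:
o(K) = 3
-13*(g + o(3)) = -13*(13 + 3) = -13*16 = -208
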